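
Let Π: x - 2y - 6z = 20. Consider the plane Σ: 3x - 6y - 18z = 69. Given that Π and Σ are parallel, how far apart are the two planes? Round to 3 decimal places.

0.469

Rescale Σ by 1/3: x - 2y - 6z = 23. Then distance = |20 − 23| / √41 ≈ 0.469.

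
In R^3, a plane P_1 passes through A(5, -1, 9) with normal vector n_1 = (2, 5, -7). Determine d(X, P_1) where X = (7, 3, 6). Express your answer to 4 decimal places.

5.0952

P_1: n_1·r = n_1·A gives 2x + 5y - 7z = -58.
n·X − d = (2)·(7) + (5)·(3) + (-7)·(6) − (-58) = 45; |n| = √78.
Distance = |45| / √78 = 45/√78 ≈ 5.0952.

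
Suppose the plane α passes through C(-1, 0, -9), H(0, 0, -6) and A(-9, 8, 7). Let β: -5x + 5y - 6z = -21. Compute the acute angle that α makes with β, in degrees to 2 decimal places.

CH = (1, 0, 3), CA = (-8, 8, 16); a normal to α is CH × CA = (-24, -40, 8).
Using C: α has equation -24x - 40y + 8z = -48.
cos θ = |n₁·n₂| / (|n₁||n₂|) = |-128| / (√2240 · √86).
θ = arccos(0.29163) ≈ 73.04°.

73.04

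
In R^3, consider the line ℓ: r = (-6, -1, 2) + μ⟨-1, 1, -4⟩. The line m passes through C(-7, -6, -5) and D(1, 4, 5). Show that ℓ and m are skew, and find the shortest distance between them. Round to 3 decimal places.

3.234

A direction vector for m is D − C = (8, 10, 10).
Common perpendicular direction n = (-1, 1, -4) × (8, 10, 10) = (50, -22, -18).
With w = (-7, -6, -5) − (-6, -1, 2) = (-1, -5, -7), w · n = 186.
Since n ≠ 0 the lines are not parallel, and w · n = 186 ≠ 0 so they do not intersect; hence they are skew.
Distance = |w · n| / |n| = |186| / √3308 ≈ 3.234.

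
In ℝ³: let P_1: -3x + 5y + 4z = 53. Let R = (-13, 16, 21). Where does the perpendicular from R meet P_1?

(-4, 1, 9)

Foot = R − λn with λ = (n·R − d)/|n|² = (203 − 53)/50 = 3.
Foot = (-13, 16, 21) − 3·(-3, 5, 4) = (-4, 1, 9).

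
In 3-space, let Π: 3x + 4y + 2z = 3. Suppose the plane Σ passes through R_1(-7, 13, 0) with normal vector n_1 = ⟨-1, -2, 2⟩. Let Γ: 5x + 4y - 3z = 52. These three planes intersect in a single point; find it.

Σ: n_1·r = n_1·R_1 gives -x - 2y + 2z = -19.
Solving the 3×3 linear system 3x + 4y + 2z = 3, -x - 2y + 2z = -19, 5x + 4y - 3z = 52 (e.g. by elimination or Cramer's rule, determinant = 34) gives (7, -1, -7).

(7, -1, -7)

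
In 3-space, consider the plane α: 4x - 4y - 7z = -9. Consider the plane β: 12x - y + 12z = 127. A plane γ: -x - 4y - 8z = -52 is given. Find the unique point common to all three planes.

Solving the 3×3 linear system 4x - 4y - 7z = -9, 12x - y + 12z = 127, -x - 4y - 8z = -52 (e.g. by elimination or Cramer's rule, determinant = 231) gives (8, 5, 3).

(8, 5, 3)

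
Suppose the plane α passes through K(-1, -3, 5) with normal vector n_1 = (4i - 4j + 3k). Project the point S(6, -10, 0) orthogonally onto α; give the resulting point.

(2, -6, -3)

α: n_1·r = n_1·K gives 4x - 4y + 3z = 23.
Foot = S − λn with λ = (n·S − d)/|n|² = (64 − 23)/41 = 1.
Foot = (6, -10, 0) − 1·(4, -4, 3) = (2, -6, -3).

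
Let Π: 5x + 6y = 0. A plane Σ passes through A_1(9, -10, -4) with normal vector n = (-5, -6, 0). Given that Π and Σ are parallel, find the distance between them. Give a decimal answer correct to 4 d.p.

1.9206

Σ: n·r = n·A_1 gives -5x - 6y = 15.
Rescale Σ by 1/(-1): 5x + 6y = -15. Then distance = |0 − (-15)| / √61 ≈ 1.9206.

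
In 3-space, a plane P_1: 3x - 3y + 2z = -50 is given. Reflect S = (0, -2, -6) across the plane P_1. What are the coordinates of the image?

λ = (n·S − d)/|n|² = (-6 − (-50))/22 = 2.
Reflection = S − 2λn = (0, -2, -6) − 4·(3, -3, 2) = (-12, 10, -14).

(-12, 10, -14)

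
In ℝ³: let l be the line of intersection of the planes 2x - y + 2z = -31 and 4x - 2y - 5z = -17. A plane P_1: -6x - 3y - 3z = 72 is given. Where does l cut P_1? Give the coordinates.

(-10, 1, -5)

Direction of l: (2, -1, 2) × (4, -2, -5) = (9, 18, 0).
A point on l: solving the two plane equations with x = -18 gives (-18, -15, -5).
Substitute r = (-18, -15, -5) + t(9, 18, 0) into the plane: 168 + (-108)t = 72, so t = 8/9.
Intersection: (-18, -15, -5) + (8/9)·(9, 18, 0) = (-10, 1, -5).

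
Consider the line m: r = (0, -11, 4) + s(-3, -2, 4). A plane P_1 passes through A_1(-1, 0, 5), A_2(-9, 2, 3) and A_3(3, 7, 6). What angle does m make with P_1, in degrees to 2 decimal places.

A_1A_2 = (-8, 2, -2), A_1A_3 = (4, 7, 1); a normal to P_1 is A_1A_2 × A_1A_3 = (16, 0, -64).
Using A_1: P_1 has equation 16x - 64z = -336.
sin θ = |n·v| / (|n||v|) = |-304| / (√4352 · √29) = 0.85572.
θ ≈ 58.84°.

58.84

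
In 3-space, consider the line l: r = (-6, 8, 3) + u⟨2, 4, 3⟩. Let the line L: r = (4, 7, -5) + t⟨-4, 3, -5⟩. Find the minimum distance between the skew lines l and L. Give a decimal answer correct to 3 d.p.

Common perpendicular direction n = (2, 4, 3) × (-4, 3, -5) = (-29, -2, 22).
With w = (4, 7, -5) − (-6, 8, 3) = (10, -1, -8), w · n = -464.
Distance = |w · n| / |n| = |-464| / √1329 ≈ 12.728.

12.728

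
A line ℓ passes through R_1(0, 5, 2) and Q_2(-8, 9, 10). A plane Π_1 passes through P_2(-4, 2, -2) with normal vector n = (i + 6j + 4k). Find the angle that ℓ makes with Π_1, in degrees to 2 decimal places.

A direction vector for ℓ is Q_2 − R_1 = (-8, 4, 8).
Π_1: n·r = n·P_2 gives x + 6y + 4z = 0.
sin θ = |n·v| / (|n||v|) = |48| / (√53 · √144) = 0.54944.
θ ≈ 33.33°.

33.33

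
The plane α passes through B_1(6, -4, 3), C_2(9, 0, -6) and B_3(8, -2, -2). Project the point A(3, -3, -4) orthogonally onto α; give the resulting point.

B_1C_2 = (3, 4, -9), B_1B_3 = (2, 2, -5); a normal to α is B_1C_2 × B_1B_3 = (-2, -3, -2).
Using B_1: α has equation -2x - 3y - 2z = -6.
Foot = A − λn with λ = (n·A − d)/|n|² = (11 − (-6))/17 = 1.
Foot = (3, -3, -4) − 1·(-2, -3, -2) = (5, 0, -2).

(5, 0, -2)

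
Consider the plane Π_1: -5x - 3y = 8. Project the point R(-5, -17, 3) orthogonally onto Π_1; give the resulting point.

(5, -11, 3)

Foot = R − λn with λ = (n·R − d)/|n|² = (76 − 8)/34 = 2.
Foot = (-5, -17, 3) − 2·(-5, -3, 0) = (5, -11, 3).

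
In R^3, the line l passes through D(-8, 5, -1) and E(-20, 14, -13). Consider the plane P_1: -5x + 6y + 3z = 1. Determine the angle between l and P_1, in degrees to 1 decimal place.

A direction vector for l is E − D = (-12, 9, -12).
sin θ = |n·v| / (|n||v|) = |78| / (√70 · √369) = 0.48532.
θ ≈ 29.0°.

29.0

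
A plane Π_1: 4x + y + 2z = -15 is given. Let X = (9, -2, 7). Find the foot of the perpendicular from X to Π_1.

(-3, -5, 1)

Foot = X − λn with λ = (n·X − d)/|n|² = (48 − (-15))/21 = 3.
Foot = (9, -2, 7) − 3·(4, 1, 2) = (-3, -5, 1).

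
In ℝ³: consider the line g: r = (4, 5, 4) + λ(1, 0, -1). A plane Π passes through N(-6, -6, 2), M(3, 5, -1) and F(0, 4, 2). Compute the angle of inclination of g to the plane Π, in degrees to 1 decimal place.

5.7

NM = (9, 11, -3), NF = (6, 10, 0); a normal to Π is NM × NF = (30, -18, 24).
Using N: Π has equation 30x - 18y + 24z = -24.
sin θ = |n·v| / (|n||v|) = |6| / (√1800 · √2) = 0.10000.
θ ≈ 5.7°.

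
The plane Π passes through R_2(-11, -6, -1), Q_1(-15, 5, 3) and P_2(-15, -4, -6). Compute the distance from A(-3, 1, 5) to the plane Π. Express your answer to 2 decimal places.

6.67

R_2Q_1 = (-4, 11, 4), R_2P_2 = (-4, 2, -5); a normal to Π is R_2Q_1 × R_2P_2 = (-63, -36, 36).
Using R_2: Π has equation -63x - 36y + 36z = 873.
n·A − d = (-63)·(-3) + (-36)·(1) + (36)·(5) − 873 = -540; |n| = √6561.
Distance = |-540| / √6561 = 540/√6561 ≈ 6.67.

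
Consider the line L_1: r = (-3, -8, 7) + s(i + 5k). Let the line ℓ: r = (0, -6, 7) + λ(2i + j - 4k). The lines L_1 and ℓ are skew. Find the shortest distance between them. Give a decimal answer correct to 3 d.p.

0.873

Common perpendicular direction n = (1, 0, 5) × (2, 1, -4) = (-5, 14, 1).
With w = (0, -6, 7) − (-3, -8, 7) = (3, 2, 0), w · n = 13.
Distance = |w · n| / |n| = |13| / √222 ≈ 0.873.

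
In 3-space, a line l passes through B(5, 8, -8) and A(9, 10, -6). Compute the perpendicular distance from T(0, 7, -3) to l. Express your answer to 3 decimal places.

A direction vector for l is A − B = (4, 2, 2).
Taking (5, 8, -8) on l with direction v = (4, 2, 2): w = T − (5, 8, -8) = (-5, -1, 5), and w × v = (-12, 30, -6).
Distance = |w × v| / |v| = √1080 / √24 ≈ 6.708.

6.708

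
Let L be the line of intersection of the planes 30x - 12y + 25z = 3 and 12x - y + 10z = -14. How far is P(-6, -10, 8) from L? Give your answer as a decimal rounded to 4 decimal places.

6.2266

Direction of L: (30, -12, 25) × (12, -1, 10) = (-95, 0, 114).
A point on L: solving the two plane equations with x = -4 gives (-4, -4, 3).
Taking (-4, -4, 3) on L with direction v = (-95, 0, 114): w = P − (-4, -4, 3) = (-2, -6, 5), and w × v = (-684, -247, -570).
Distance = |w × v| / |v| = √853765 / √22021 ≈ 6.2266.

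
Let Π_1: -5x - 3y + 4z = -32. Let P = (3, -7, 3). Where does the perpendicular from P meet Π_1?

Foot = P − λn with λ = (n·P − d)/|n|² = (18 − (-32))/50 = 1.
Foot = (3, -7, 3) − 1·(-5, -3, 4) = (8, -4, -1).

(8, -4, -1)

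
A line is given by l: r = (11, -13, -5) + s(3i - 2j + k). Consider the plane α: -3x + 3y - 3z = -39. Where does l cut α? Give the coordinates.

(8, -11, -6)

Substitute r = (11, -13, -5) + t(3, -2, 1) into the plane: -57 + (-18)t = -39, so t = -1.
Intersection: (11, -13, -5) + (-1)·(3, -2, 1) = (8, -11, -6).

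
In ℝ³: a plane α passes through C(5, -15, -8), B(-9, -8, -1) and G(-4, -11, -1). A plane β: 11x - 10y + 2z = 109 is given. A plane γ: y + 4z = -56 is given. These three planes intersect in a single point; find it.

(1, -12, -11)

CB = (-14, 7, 7), CG = (-9, 4, 7); a normal to α is CB × CG = (21, 35, 7).
Using C: α has equation 21x + 35y + 7z = -476.
Solving the 3×3 linear system 21x + 35y + 7z = -476, 11x - 10y + 2z = 109, y + 4z = -56 (e.g. by elimination or Cramer's rule, determinant = -2345) gives (1, -12, -11).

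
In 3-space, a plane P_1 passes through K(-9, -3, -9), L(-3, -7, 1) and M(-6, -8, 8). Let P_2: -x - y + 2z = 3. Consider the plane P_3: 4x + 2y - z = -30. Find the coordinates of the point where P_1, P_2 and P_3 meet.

(-6, -5, -4)

KL = (6, -4, 10), KM = (3, -5, 17); a normal to P_1 is KL × KM = (-18, -72, -18).
Using K: P_1 has equation -18x - 72y - 18z = 540.
Solving the 3×3 linear system -18x - 72y - 18z = 540, -x - y + 2z = 3, 4x + 2y - z = -30 (e.g. by elimination or Cramer's rule, determinant = -486) gives (-6, -5, -4).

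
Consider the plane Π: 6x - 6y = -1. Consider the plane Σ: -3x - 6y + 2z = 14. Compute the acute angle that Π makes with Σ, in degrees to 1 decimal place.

72.4

cos θ = |n₁·n₂| / (|n₁||n₂|) = |18| / (√72 · √49).
θ = arccos(0.30305) ≈ 72.4°.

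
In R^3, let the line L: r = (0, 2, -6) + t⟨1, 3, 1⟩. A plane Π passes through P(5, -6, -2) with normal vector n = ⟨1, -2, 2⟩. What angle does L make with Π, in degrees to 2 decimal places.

17.55

Π: n·r = n·P gives x - 2y + 2z = 13.
sin θ = |n·v| / (|n||v|) = |-3| / (√9 · √11) = 0.30151.
θ ≈ 17.55°.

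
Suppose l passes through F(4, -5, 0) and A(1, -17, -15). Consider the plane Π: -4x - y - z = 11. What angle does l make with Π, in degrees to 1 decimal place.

A direction vector for l is A − F = (-3, -12, -15).
sin θ = |n·v| / (|n||v|) = |39| / (√18 · √378) = 0.47281.
θ ≈ 28.2°.

28.2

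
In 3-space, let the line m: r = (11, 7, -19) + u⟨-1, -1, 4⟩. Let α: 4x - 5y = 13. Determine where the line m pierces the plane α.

(7, 3, -3)

Substitute r = (11, 7, -19) + t(-1, -1, 4) into the plane: 9 + 1t = 13, so t = 4.
Intersection: (11, 7, -19) + 4·(-1, -1, 4) = (7, 3, -3).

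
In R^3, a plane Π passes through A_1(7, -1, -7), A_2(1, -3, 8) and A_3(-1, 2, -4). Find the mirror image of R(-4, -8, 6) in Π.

(2, 4, 10)

A_1A_2 = (-6, -2, 15), A_1A_3 = (-8, 3, 3); a normal to Π is A_1A_2 × A_1A_3 = (-51, -102, -34).
Using A_1: Π has equation -51x - 102y - 34z = -17.
λ = (n·R − d)/|n|² = (816 − (-17))/14161 = 1/17.
Reflection = R − 2λn = (-4, -8, 6) − (2/17)·(-51, -102, -34) = (2, 4, 10).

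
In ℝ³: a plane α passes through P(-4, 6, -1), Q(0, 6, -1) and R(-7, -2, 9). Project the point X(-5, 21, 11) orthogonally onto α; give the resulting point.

PQ = (4, 0, 0), PR = (-3, -8, 10); a normal to α is PQ × PR = (0, -40, -32).
Using P: α has equation -40y - 32z = -208.
Foot = X − λn with λ = (n·X − d)/|n|² = (-1192 − (-208))/2624 = -3/8.
Foot = (-5, 21, 11) − (-3/8)·(0, -40, -32) = (-5, 6, -1).

(-5, 6, -1)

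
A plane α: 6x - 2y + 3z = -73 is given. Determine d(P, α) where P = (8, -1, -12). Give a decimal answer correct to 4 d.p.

n·P − d = (6)·(8) + (-2)·(-1) + (3)·(-12) − (-73) = 87; |n| = √49.
Distance = |87| / √49 = 87/√49 ≈ 12.4286.

12.4286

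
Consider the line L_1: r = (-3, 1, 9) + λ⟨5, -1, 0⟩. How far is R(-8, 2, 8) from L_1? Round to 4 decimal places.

1.0000

Taking (-3, 1, 9) on L_1 with direction v = (5, -1, 0): w = R − (-3, 1, 9) = (-5, 1, -1), and w × v = (-1, -5, 0).
Distance = |w × v| / |v| = √26 / √26 ≈ 1.0000.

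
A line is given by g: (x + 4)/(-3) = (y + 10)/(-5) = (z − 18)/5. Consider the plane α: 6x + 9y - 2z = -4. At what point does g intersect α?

(2, 0, 8)

g has direction (-3, -5, 5) through (-4, -10, 18).
Substitute r = (-4, -10, 18) + t(-3, -5, 5) into the plane: -150 + (-73)t = -4, so t = -2.
Intersection: (-4, -10, 18) + (-2)·(-3, -5, 5) = (2, 0, 8).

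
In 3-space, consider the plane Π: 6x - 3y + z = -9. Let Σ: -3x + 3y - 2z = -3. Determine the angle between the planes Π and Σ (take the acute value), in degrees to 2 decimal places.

cos θ = |n₁·n₂| / (|n₁||n₂|) = |-29| / (√46 · √22).
θ = arccos(0.91161) ≈ 24.27°.

24.27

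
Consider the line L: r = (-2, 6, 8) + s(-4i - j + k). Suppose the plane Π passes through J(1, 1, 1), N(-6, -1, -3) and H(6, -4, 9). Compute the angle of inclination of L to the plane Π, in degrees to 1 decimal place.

JN = (-7, -2, -4), JH = (5, -5, 8); a normal to Π is JN × JH = (-36, 36, 45).
Using J: Π has equation -36x + 36y + 45z = 45.
sin θ = |n·v| / (|n||v|) = |153| / (√4617 · √18) = 0.53073.
θ ≈ 32.1°.

32.1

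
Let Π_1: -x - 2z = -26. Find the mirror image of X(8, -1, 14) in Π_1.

(4, -1, 6)

λ = (n·X − d)/|n|² = (-36 − (-26))/5 = -2.
Reflection = X − 2λn = (8, -1, 14) − (-4)·(-1, 0, -2) = (4, -1, 6).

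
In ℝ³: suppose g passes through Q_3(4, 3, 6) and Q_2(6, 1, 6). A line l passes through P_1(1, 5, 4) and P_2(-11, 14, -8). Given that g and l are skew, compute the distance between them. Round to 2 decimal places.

0.35

A direction vector for g is Q_2 − Q_3 = (2, -2, 0).
A direction vector for l is P_2 − P_1 = (-12, 9, -12).
Common perpendicular direction n = (2, -2, 0) × (-12, 9, -12) = (24, 24, -6).
With w = (1, 5, 4) − (4, 3, 6) = (-3, 2, -2), w · n = -12.
Distance = |w · n| / |n| = |-12| / √1188 ≈ 0.35.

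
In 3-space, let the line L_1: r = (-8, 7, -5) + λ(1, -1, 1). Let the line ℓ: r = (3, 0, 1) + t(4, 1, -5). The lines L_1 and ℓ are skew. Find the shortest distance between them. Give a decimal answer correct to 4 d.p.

0.9959

Common perpendicular direction n = (1, -1, 1) × (4, 1, -5) = (4, 9, 5).
With w = (3, 0, 1) − (-8, 7, -5) = (11, -7, 6), w · n = 11.
Distance = |w · n| / |n| = |11| / √122 ≈ 0.9959.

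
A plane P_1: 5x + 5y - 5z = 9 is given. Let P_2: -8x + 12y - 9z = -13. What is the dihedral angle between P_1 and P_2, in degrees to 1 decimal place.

cos θ = |n₁·n₂| / (|n₁||n₂|) = |65| / (√75 · √289).
θ = arccos(0.44150) ≈ 63.8°.

63.8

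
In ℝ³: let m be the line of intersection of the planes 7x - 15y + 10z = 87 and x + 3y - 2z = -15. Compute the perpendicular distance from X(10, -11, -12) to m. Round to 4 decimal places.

9.2070

Direction of m: (7, -15, 10) × (1, 3, -2) = (0, 24, 36).
A point on m: solving the two plane equations with y = -12 gives (1, -12, -10).
Taking (1, -12, -10) on m with direction v = (0, 24, 36): w = X − (1, -12, -10) = (9, 1, -2), and w × v = (84, -324, 216).
Distance = |w × v| / |v| = √158688 / √1872 ≈ 9.2070.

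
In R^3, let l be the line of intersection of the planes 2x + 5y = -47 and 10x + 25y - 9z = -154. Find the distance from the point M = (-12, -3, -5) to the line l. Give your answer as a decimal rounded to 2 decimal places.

Direction of l: (2, 5, 0) × (10, 25, -9) = (-45, 18, 0).
A point on l: solving the two plane equations with x = 4 gives (4, -11, -9).
Taking (4, -11, -9) on l with direction v = (-45, 18, 0): w = M − (4, -11, -9) = (-16, 8, 4), and w × v = (-72, -180, 72).
Distance = |w × v| / |v| = √42768 / √2349 ≈ 4.27.

4.27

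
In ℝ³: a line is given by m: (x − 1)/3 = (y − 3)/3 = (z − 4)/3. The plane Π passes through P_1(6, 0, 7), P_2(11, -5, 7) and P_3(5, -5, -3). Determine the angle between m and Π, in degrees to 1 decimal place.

m has direction (3, 3, 3) through (1, 3, 4).
P_1P_2 = (5, -5, 0), P_1P_3 = (-1, -5, -10); a normal to Π is P_1P_2 × P_1P_3 = (50, 50, -30).
Using P_1: Π has equation 50x + 50y - 30z = 90.
sin θ = |n·v| / (|n||v|) = |210| / (√5900 · √27) = 0.52615.
θ ≈ 31.7°.

31.7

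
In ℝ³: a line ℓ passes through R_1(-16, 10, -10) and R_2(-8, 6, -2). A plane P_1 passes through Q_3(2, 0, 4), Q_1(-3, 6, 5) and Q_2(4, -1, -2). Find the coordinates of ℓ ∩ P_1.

A direction vector for ℓ is R_2 − R_1 = (8, -4, 8).
Q_3Q_1 = (-5, 6, 1), Q_3Q_2 = (2, -1, -6); a normal to P_1 is Q_3Q_1 × Q_3Q_2 = (-35, -28, -7).
Using Q_3: P_1 has equation -35x - 28y - 7z = -98.
Substitute r = (-16, 10, -10) + t(8, -4, 8) into the plane: 350 + (-224)t = -98, so t = 2.
Intersection: (-16, 10, -10) + 2·(8, -4, 8) = (0, 2, 6).

(0, 2, 6)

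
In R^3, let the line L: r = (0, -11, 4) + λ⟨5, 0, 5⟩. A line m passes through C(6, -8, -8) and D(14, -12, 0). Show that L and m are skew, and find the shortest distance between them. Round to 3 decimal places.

12.728

A direction vector for m is D − C = (8, -4, 8).
Common perpendicular direction n = (5, 0, 5) × (8, -4, 8) = (20, 0, -20).
With w = (6, -8, -8) − (0, -11, 4) = (6, 3, -12), w · n = 360.
Since n ≠ 0 the lines are not parallel, and w · n = 360 ≠ 0 so they do not intersect; hence they are skew.
Distance = |w · n| / |n| = |360| / √800 ≈ 12.728.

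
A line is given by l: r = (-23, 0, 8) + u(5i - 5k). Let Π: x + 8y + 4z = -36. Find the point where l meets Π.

(-8, 0, -7)

Substitute r = (-23, 0, 8) + t(5, 0, -5) into the plane: 9 + (-15)t = -36, so t = 3.
Intersection: (-23, 0, 8) + 3·(5, 0, -5) = (-8, 0, -7).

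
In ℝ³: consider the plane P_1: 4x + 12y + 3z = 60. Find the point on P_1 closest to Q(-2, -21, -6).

Foot = Q − λn with λ = (n·Q − d)/|n|² = (-278 − 60)/169 = -2.
Foot = (-2, -21, -6) − (-2)·(4, 12, 3) = (6, 3, 0).

(6, 3, 0)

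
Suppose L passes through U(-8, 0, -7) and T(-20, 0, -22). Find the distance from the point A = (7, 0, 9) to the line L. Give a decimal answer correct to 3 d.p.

1.718

A direction vector for L is T − U = (-12, 0, -15).
Taking (-8, 0, -7) on L with direction v = (-12, 0, -15): w = A − (-8, 0, -7) = (15, 0, 16), and w × v = (0, 33, 0).
Distance = |w × v| / |v| = √1089 / √369 ≈ 1.718.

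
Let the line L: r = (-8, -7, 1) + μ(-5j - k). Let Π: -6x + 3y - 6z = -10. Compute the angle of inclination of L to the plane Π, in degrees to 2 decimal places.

11.31

sin θ = |n·v| / (|n||v|) = |-9| / (√81 · √26) = 0.19612.
θ ≈ 11.31°.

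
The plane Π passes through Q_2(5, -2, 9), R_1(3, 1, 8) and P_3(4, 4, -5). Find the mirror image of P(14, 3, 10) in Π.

Q_2R_1 = (-2, 3, -1), Q_2P_3 = (-1, 6, -14); a normal to Π is Q_2R_1 × Q_2P_3 = (-36, -27, -9).
Using Q_2: Π has equation -36x - 27y - 9z = -207.
λ = (n·P − d)/|n|² = (-675 − (-207))/2106 = -2/9.
Reflection = P − 2λn = (14, 3, 10) − (-4/9)·(-36, -27, -9) = (-2, -9, 6).

(-2, -9, 6)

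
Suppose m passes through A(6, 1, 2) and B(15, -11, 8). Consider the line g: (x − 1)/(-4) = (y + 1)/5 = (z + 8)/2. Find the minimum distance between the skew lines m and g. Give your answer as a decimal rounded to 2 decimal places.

A direction vector for m is B − A = (9, -12, 6).
g has direction (-4, 5, 2) through (1, -1, -8).
Common perpendicular direction n = (9, -12, 6) × (-4, 5, 2) = (-54, -42, -3).
With w = (1, -1, -8) − (6, 1, 2) = (-5, -2, -10), w · n = 384.
Distance = |w · n| / |n| = |384| / √4689 ≈ 5.61.

5.61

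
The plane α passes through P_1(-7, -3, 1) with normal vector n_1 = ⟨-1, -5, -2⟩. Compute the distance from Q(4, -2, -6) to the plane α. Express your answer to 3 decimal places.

α: n_1·r = n_1·P_1 gives -x - 5y - 2z = 20.
n·Q − d = (-1)·(4) + (-5)·(-2) + (-2)·(-6) − 20 = -2; |n| = √30.
Distance = |-2| / √30 = 2/√30 ≈ 0.365.

0.365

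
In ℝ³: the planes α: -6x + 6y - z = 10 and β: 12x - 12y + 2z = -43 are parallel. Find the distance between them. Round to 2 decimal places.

1.35

Rescale β by 1/(-2): -6x + 6y - z = 43/2. Then distance = |10 − (43/2)| / √73 ≈ 1.35.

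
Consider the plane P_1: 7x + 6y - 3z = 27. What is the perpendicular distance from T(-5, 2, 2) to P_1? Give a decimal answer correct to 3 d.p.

5.776

n·T − d = (7)·(-5) + (6)·(2) + (-3)·(2) − 27 = -56; |n| = √94.
Distance = |-56| / √94 = 56/√94 ≈ 5.776.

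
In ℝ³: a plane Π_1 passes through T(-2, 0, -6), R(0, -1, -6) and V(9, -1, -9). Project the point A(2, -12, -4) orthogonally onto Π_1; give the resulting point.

TR = (2, -1, 0), TV = (11, -1, -3); a normal to Π_1 is TR × TV = (3, 6, 9).
Using T: Π_1 has equation 3x + 6y + 9z = -60.
Foot = A − λn with λ = (n·A − d)/|n|² = (-102 − (-60))/126 = -1/3.
Foot = (2, -12, -4) − (-1/3)·(3, 6, 9) = (3, -10, -1).

(3, -10, -1)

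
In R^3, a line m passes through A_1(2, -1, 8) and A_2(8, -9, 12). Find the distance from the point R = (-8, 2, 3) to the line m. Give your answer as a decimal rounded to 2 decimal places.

6.38

A direction vector for m is A_2 − A_1 = (6, -8, 4).
Taking (2, -1, 8) on m with direction v = (6, -8, 4): w = R − (2, -1, 8) = (-10, 3, -5), and w × v = (-28, 10, 62).
Distance = |w × v| / |v| = √4728 / √116 ≈ 6.38.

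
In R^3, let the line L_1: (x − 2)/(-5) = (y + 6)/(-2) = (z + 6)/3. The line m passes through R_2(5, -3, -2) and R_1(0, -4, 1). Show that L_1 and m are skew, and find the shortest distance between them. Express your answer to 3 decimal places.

L_1 has direction (-5, -2, 3) through (2, -6, -6).
A direction vector for m is R_1 − R_2 = (-5, -1, 3).
Common perpendicular direction n = (-5, -2, 3) × (-5, -1, 3) = (-3, 0, -5).
With w = (5, -3, -2) − (2, -6, -6) = (3, 3, 4), w · n = -29.
Since n ≠ 0 the lines are not parallel, and w · n = -29 ≠ 0 so they do not intersect; hence they are skew.
Distance = |w · n| / |n| = |-29| / √34 ≈ 4.973.

4.973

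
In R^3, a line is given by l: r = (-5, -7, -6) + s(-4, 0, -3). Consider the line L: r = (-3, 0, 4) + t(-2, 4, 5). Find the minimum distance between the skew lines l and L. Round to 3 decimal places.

Common perpendicular direction n = (-4, 0, -3) × (-2, 4, 5) = (12, 26, -16).
With w = (-3, 0, 4) − (-5, -7, -6) = (2, 7, 10), w · n = 46.
Distance = |w · n| / |n| = |46| / √1076 ≈ 1.402.

1.402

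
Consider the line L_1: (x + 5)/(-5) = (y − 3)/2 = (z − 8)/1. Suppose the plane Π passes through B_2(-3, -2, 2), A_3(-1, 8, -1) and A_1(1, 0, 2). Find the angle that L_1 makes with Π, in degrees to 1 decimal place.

25.3

L_1 has direction (-5, 2, 1) through (-5, 3, 8).
B_2A_3 = (2, 10, -3), B_2A_1 = (4, 2, 0); a normal to Π is B_2A_3 × B_2A_1 = (6, -12, -36).
Using B_2: Π has equation 6x - 12y - 36z = -66.
sin θ = |n·v| / (|n||v|) = |-90| / (√1476 · √30) = 0.42770.
θ ≈ 25.3°.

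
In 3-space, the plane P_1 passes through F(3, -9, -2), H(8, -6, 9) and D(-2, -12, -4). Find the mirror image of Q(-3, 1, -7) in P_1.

FH = (5, 3, 11), FD = (-5, -3, -2); a normal to P_1 is FH × FD = (27, -45, 0).
Using F: P_1 has equation 27x - 45y = 486.
λ = (n·Q − d)/|n|² = (-126 − 486)/2754 = -2/9.
Reflection = Q − 2λn = (-3, 1, -7) − (-4/9)·(27, -45, 0) = (9, -19, -7).

(9, -19, -7)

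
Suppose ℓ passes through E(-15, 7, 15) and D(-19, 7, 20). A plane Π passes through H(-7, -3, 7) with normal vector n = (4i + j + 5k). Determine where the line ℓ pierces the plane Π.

A direction vector for ℓ is D − E = (-4, 0, 5).
Π: n·r = n·H gives 4x + y + 5z = 4.
Substitute r = (-15, 7, 15) + t(-4, 0, 5) into the plane: 22 + 9t = 4, so t = -2.
Intersection: (-15, 7, 15) + (-2)·(-4, 0, 5) = (-7, 7, 5).

(-7, 7, 5)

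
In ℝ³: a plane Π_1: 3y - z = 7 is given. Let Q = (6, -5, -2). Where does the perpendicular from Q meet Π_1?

Foot = Q − λn with λ = (n·Q − d)/|n|² = (-13 − 7)/10 = -2.
Foot = (6, -5, -2) − (-2)·(0, 3, -1) = (6, 1, -4).

(6, 1, -4)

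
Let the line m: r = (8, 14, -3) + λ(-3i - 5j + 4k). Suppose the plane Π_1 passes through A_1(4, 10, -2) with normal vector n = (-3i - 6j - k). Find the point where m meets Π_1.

Π_1: n·r = n·A_1 gives -3x - 6y - z = -70.
Substitute r = (8, 14, -3) + t(-3, -5, 4) into the plane: -105 + 35t = -70, so t = 1.
Intersection: (8, 14, -3) + 1·(-3, -5, 4) = (5, 9, 1).

(5, 9, 1)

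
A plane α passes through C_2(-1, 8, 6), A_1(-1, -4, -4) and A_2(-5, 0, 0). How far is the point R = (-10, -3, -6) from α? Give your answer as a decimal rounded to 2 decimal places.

3.30

C_2A_1 = (0, -12, -10), C_2A_2 = (-4, -8, -6); a normal to α is C_2A_1 × C_2A_2 = (-8, 40, -48).
Using C_2: α has equation -8x + 40y - 48z = 40.
n·R − d = (-8)·(-10) + (40)·(-3) + (-48)·(-6) − 40 = 208; |n| = √3968.
Distance = |208| / √3968 = 208/√3968 ≈ 3.30.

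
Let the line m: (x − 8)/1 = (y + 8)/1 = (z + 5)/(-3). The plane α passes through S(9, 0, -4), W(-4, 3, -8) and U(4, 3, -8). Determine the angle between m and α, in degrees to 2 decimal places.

m has direction (1, 1, -3) through (8, -8, -5).
SW = (-13, 3, -4), SU = (-5, 3, -4); a normal to α is SW × SU = (0, -32, -24).
Using S: α has equation -32y - 24z = 96.
sin θ = |n·v| / (|n||v|) = |40| / (√1600 · √11) = 0.30151.
θ ≈ 17.55°.

17.55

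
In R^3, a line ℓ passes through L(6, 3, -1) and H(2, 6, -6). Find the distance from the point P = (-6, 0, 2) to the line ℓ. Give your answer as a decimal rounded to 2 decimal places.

A direction vector for ℓ is H − L = (-4, 3, -5).
Taking (6, 3, -1) on ℓ with direction v = (-4, 3, -5): w = P − (6, 3, -1) = (-12, -3, 3), and w × v = (6, -72, -48).
Distance = |w × v| / |v| = √7524 / √50 ≈ 12.27.

12.27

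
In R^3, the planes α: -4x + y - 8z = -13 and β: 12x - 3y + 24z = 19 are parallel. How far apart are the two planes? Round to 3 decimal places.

0.741

Rescale β by 1/(-3): -4x + y - 8z = -19/3. Then distance = |-13 − (-19/3)| / √81 ≈ 0.741.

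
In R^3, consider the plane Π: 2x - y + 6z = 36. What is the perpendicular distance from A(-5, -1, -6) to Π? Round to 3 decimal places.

n·A − d = (2)·(-5) + (-1)·(-1) + (6)·(-6) − 36 = -81; |n| = √41.
Distance = |-81| / √41 = 81/√41 ≈ 12.650.

12.650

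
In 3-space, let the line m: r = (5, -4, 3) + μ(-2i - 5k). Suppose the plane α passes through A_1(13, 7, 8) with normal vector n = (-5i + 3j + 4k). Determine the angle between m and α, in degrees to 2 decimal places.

15.23

α: n·r = n·A_1 gives -5x + 3y + 4z = -12.
sin θ = |n·v| / (|n||v|) = |-10| / (√50 · √29) = 0.26261.
θ ≈ 15.23°.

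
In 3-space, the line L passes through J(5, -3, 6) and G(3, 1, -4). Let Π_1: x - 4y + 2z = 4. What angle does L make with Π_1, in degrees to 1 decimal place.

49.2

A direction vector for L is G − J = (-2, 4, -10).
sin θ = |n·v| / (|n||v|) = |-38| / (√21 · √120) = 0.75698.
θ ≈ 49.2°.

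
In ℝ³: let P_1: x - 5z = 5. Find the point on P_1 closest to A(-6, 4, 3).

Foot = A − λn with λ = (n·A − d)/|n|² = (-21 − 5)/26 = -1.
Foot = (-6, 4, 3) − (-1)·(1, 0, -5) = (-5, 4, -2).

(-5, 4, -2)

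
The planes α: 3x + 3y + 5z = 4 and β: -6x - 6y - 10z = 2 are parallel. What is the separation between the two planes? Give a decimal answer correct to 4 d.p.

0.7625

Rescale β by 1/(-2): 3x + 3y + 5z = -1. Then distance = |4 − (-1)| / √43 ≈ 0.7625.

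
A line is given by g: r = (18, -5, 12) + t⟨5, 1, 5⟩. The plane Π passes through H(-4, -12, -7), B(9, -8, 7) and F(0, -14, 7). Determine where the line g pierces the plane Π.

HB = (13, 4, 14), HF = (4, -2, 14); a normal to Π is HB × HF = (84, -126, -42).
Using H: Π has equation 84x - 126y - 42z = 1470.
Substitute r = (18, -5, 12) + t(5, 1, 5) into the plane: 1638 + 84t = 1470, so t = -2.
Intersection: (18, -5, 12) + (-2)·(5, 1, 5) = (8, -7, 2).

(8, -7, 2)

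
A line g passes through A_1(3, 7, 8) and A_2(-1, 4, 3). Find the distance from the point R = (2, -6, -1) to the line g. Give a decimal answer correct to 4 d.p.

A direction vector for g is A_2 − A_1 = (-4, -3, -5).
Taking (3, 7, 8) on g with direction v = (-4, -3, -5): w = R − (3, 7, 8) = (-1, -13, -9), and w × v = (38, 31, -49).
Distance = |w × v| / |v| = √4806 / √50 ≈ 9.8041.

9.8041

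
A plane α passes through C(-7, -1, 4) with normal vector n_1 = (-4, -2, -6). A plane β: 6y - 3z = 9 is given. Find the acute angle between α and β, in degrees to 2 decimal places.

α: n_1·r = n_1·C gives -4x - 2y - 6z = 6.
cos θ = |n₁·n₂| / (|n₁||n₂|) = |6| / (√56 · √45).
θ = arccos(0.11952) ≈ 83.14°.

83.14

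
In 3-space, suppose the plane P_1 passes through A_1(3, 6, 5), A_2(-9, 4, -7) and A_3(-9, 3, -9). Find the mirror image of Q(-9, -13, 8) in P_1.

(3, 23, -10)

A_1A_2 = (-12, -2, -12), A_1A_3 = (-12, -3, -14); a normal to P_1 is A_1A_2 × A_1A_3 = (-8, -24, 12).
Using A_1: P_1 has equation -8x - 24y + 12z = -108.
λ = (n·Q − d)/|n|² = (480 − (-108))/784 = 3/4.
Reflection = Q − 2λn = (-9, -13, 8) − (3/2)·(-8, -24, 12) = (3, 23, -10).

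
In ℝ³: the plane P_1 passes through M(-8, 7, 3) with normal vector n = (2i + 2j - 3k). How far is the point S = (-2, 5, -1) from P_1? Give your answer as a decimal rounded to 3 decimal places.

P_1: n·r = n·M gives 2x + 2y - 3z = -11.
n·S − d = (2)·(-2) + (2)·(5) + (-3)·(-1) − (-11) = 20; |n| = √17.
Distance = |20| / √17 = 20/√17 ≈ 4.851.

4.851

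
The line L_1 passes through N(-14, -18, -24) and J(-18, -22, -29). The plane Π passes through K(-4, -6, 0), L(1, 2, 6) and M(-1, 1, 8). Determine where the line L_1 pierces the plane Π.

(2, -2, -4)

A direction vector for L_1 is J − N = (-4, -4, -5).
KL = (5, 8, 6), KM = (3, 7, 8); a normal to Π is KL × KM = (22, -22, 11).
Using K: Π has equation 22x - 22y + 11z = 44.
Substitute r = (-14, -18, -24) + t(-4, -4, -5) into the plane: -176 + (-55)t = 44, so t = -4.
Intersection: (-14, -18, -24) + (-4)·(-4, -4, -5) = (2, -2, -4).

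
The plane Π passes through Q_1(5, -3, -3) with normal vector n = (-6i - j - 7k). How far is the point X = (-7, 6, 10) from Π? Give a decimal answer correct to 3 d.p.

3.019

Π: n·r = n·Q_1 gives -6x - y - 7z = -6.
n·X − d = (-6)·(-7) + (-1)·(6) + (-7)·(10) − (-6) = -28; |n| = √86.
Distance = |-28| / √86 = 28/√86 ≈ 3.019.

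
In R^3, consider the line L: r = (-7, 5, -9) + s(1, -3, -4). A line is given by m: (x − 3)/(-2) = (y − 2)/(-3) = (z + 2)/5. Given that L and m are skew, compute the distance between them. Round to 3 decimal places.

m has direction (-2, -3, 5) through (3, 2, -2).
Common perpendicular direction n = (1, -3, -4) × (-2, -3, 5) = (-27, 3, -9).
With w = (3, 2, -2) − (-7, 5, -9) = (10, -3, 7), w · n = -342.
Distance = |w · n| / |n| = |-342| / √819 ≈ 11.950.

11.950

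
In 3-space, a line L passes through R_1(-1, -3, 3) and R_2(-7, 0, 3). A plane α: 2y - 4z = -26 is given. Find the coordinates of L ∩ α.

A direction vector for L is R_2 − R_1 = (-6, 3, 0).
Substitute r = (-1, -3, 3) + t(-6, 3, 0) into the plane: -18 + 6t = -26, so t = -4/3.
Intersection: (-1, -3, 3) + (-4/3)·(-6, 3, 0) = (7, -7, 3).

(7, -7, 3)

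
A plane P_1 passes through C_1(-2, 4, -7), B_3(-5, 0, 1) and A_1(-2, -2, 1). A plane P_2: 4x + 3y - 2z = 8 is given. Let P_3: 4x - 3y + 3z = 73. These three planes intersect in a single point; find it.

C_1B_3 = (-3, -4, 8), C_1A_1 = (0, -6, 8); a normal to P_1 is C_1B_3 × C_1A_1 = (16, 24, 18).
Using C_1: P_1 has equation 16x + 24y + 18z = -62.
Solving the 3×3 linear system 16x + 24y + 18z = -62, 4x + 3y - 2z = 8, 4x - 3y + 3z = 73 (e.g. by elimination or Cramer's rule, determinant = -864) gives (10, -10, 1).

(10, -10, 1)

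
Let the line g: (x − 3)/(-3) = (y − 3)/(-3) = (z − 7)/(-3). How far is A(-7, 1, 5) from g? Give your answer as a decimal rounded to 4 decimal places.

6.5320

g has direction (-3, -3, -3) through (3, 3, 7).
Taking (3, 3, 7) on g with direction v = (-3, -3, -3): w = A − (3, 3, 7) = (-10, -2, -2), and w × v = (0, -24, 24).
Distance = |w × v| / |v| = √1152 / √27 ≈ 6.5320.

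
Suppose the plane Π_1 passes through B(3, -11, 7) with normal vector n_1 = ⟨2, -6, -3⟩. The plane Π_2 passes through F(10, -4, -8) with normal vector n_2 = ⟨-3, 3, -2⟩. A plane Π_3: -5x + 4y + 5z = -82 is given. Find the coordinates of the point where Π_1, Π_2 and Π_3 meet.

Π_1: n_1·r = n_1·B gives 2x - 6y - 3z = 51.
Π_2: n_2·r = n_2·F gives -3x + 3y - 2z = -26.
Solving the 3×3 linear system 2x - 6y - 3z = 51, -3x + 3y - 2z = -26, -5x + 4y + 5z = -82 (e.g. by elimination or Cramer's rule, determinant = -113) gives (9, -3, -5).

(9, -3, -5)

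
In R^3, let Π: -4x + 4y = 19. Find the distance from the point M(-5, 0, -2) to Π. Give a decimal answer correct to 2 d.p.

n·M − d = (-4)·(-5) + (4)·(0) + (0)·(-2) − 19 = 1; |n| = √32.
Distance = |1| / √32 = 1/√32 ≈ 0.18.

0.18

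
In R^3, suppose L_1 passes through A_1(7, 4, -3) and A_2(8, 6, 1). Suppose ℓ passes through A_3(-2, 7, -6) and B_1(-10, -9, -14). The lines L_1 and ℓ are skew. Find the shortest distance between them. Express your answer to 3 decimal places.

9.391

A direction vector for L_1 is A_2 − A_1 = (1, 2, 4).
A direction vector for ℓ is B_1 − A_3 = (-8, -16, -8).
Common perpendicular direction n = (1, 2, 4) × (-8, -16, -8) = (48, -24, 0).
With w = (-2, 7, -6) − (7, 4, -3) = (-9, 3, -3), w · n = -504.
Distance = |w · n| / |n| = |-504| / √2880 ≈ 9.391.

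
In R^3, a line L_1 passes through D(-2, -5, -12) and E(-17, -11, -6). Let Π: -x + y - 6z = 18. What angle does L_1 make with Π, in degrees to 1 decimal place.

A direction vector for L_1 is E − D = (-15, -6, 6).
sin θ = |n·v| / (|n||v|) = |-27| / (√38 · √297) = 0.25415.
θ ≈ 14.7°.

14.7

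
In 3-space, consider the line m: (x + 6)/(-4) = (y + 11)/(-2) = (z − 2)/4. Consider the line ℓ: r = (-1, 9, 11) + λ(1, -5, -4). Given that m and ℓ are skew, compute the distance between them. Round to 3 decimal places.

2.608

m has direction (-4, -2, 4) through (-6, -11, 2).
Common perpendicular direction n = (-4, -2, 4) × (1, -5, -4) = (28, -12, 22).
With w = (-1, 9, 11) − (-6, -11, 2) = (5, 20, 9), w · n = 98.
Distance = |w · n| / |n| = |98| / √1412 ≈ 2.608.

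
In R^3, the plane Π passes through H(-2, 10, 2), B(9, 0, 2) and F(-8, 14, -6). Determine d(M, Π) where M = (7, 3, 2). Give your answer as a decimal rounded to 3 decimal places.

0.867

HB = (11, -10, 0), HF = (-6, 4, -8); a normal to Π is HB × HF = (80, 88, -16).
Using H: Π has equation 80x + 88y - 16z = 688.
n·M − d = (80)·(7) + (88)·(3) + (-16)·(2) − 688 = 104; |n| = √14400.
Distance = |104| / √14400 = 104/√14400 ≈ 0.867.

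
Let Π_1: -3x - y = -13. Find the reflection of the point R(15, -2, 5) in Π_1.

λ = (n·R − d)/|n|² = (-43 − (-13))/10 = -3.
Reflection = R − 2λn = (15, -2, 5) − (-6)·(-3, -1, 0) = (-3, -8, 5).

(-3, -8, 5)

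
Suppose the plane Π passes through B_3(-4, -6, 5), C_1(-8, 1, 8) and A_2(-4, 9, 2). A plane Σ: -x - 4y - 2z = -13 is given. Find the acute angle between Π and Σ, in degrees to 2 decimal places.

B_3C_1 = (-4, 7, 3), B_3A_2 = (0, 15, -3); a normal to Π is B_3C_1 × B_3A_2 = (-66, -12, -60).
Using B_3: Π has equation -66x - 12y - 60z = 36.
cos θ = |n₁·n₂| / (|n₁||n₂|) = |234| / (√8100 · √21).
θ = arccos(0.56737) ≈ 55.43°.

55.43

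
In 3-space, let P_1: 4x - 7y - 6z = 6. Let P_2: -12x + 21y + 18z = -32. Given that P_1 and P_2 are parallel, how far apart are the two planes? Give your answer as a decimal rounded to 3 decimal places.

0.464

Rescale P_2 by 1/(-3): 4x - 7y - 6z = 32/3. Then distance = |6 − (32/3)| / √101 ≈ 0.464.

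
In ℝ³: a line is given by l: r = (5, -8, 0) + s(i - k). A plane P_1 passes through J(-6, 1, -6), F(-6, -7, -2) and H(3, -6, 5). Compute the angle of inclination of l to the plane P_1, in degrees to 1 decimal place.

JF = (0, -8, 4), JH = (9, -7, 11); a normal to P_1 is JF × JH = (-60, 36, 72).
Using J: P_1 has equation -60x + 36y + 72z = -36.
sin θ = |n·v| / (|n||v|) = |-132| / (√10080 · √2) = 0.92967.
θ ≈ 68.4°.

68.4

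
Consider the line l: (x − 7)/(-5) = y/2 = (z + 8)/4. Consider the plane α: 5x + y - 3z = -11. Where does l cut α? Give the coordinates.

(-3, 4, 0)

l has direction (-5, 2, 4) through (7, 0, -8).
Substitute r = (7, 0, -8) + t(-5, 2, 4) into the plane: 59 + (-35)t = -11, so t = 2.
Intersection: (7, 0, -8) + 2·(-5, 2, 4) = (-3, 4, 0).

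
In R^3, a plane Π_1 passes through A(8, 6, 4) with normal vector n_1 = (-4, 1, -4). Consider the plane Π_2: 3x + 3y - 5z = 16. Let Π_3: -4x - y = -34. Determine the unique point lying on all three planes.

(9, -2, 1)

Π_1: n_1·r = n_1·A gives -4x + y - 4z = -42.
Solving the 3×3 linear system -4x + y - 4z = -42, 3x + 3y - 5z = 16, -4x - y = -34 (e.g. by elimination or Cramer's rule, determinant = 4) gives (9, -2, 1).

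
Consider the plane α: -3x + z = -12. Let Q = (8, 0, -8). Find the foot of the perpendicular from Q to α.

Foot = Q − λn with λ = (n·Q − d)/|n|² = (-32 − (-12))/10 = -2.
Foot = (8, 0, -8) − (-2)·(-3, 0, 1) = (2, 0, -6).

(2, 0, -6)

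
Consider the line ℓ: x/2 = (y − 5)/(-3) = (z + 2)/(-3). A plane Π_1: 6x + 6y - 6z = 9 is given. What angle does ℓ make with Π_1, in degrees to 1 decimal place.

ℓ has direction (2, -3, -3) through (0, 5, -2).
sin θ = |n·v| / (|n||v|) = |12| / (√108 · √22) = 0.24618.
θ ≈ 14.3°.

14.3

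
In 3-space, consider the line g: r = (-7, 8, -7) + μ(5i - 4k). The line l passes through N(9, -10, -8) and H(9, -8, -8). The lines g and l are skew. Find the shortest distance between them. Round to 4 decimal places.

A direction vector for l is H − N = (0, 2, 0).
Common perpendicular direction n = (5, 0, -4) × (0, 2, 0) = (8, 0, 10).
With w = (9, -10, -8) − (-7, 8, -7) = (16, -18, -1), w · n = 118.
Distance = |w · n| / |n| = |118| / √164 ≈ 9.2143.

9.2143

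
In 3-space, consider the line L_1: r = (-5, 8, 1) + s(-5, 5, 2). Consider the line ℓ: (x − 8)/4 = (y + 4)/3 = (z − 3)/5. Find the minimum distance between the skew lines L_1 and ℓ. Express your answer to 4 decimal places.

ℓ has direction (4, 3, 5) through (8, -4, 3).
Common perpendicular direction n = (-5, 5, 2) × (4, 3, 5) = (19, 33, -35).
With w = (8, -4, 3) − (-5, 8, 1) = (13, -12, 2), w · n = -219.
Distance = |w · n| / |n| = |-219| / √2675 ≈ 4.2343.

4.2343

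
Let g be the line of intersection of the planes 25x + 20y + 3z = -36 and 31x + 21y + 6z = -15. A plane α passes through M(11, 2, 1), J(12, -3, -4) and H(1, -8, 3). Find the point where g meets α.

Direction of g: (25, 20, 3) × (31, 21, 6) = (57, -57, -95).
A point on g: solving the two plane equations with x = -6 gives (-6, 3, 18).
MJ = (1, -5, -5), MH = (-10, -10, 2); a normal to α is MJ × MH = (-60, 48, -60).
Using M: α has equation -60x + 48y - 60z = -624.
Substitute r = (-6, 3, 18) + t(57, -57, -95) into the plane: -576 + (-456)t = -624, so t = 2/19.
Intersection: (-6, 3, 18) + (2/19)·(57, -57, -95) = (0, -3, 8).

(0, -3, 8)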